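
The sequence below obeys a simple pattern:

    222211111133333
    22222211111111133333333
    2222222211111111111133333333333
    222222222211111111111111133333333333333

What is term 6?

Each string has the form 2^{2n} 1^{3n} 3^{3n-1}, where the shown terms are n = 2, 3, 4, 5.
Setting n = 7 gives 14, 21, 20 characters in each block.

2222222222222211111111111111111111133333333333333333333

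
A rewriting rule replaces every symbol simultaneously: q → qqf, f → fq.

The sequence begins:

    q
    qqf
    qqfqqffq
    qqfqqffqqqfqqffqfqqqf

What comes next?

qqfqqffqqqfqqffqfqqqfqqfqqffqqqfqqffqfqqqffqqqfqqfqqffq

Replace each of the 21 characters of qqfqqffqqqfqqffqfqqqf in place — qqf qqf fq qqf qqf fq fq qqf qqf qqf fq qqf qqf fq fq qqf fq qqf qqf qqf fq — and concatenate.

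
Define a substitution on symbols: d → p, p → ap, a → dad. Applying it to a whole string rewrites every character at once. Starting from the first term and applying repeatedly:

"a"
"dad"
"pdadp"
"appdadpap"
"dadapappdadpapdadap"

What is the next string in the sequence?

pdadpdadapdadapappdadpapdadappdadpdadap

Replace each of the 19 characters of dadapappdadpapdadap in place — p dad p dad ap dad ap ap p dad p ap dad ap p dad p dad ap — and concatenate.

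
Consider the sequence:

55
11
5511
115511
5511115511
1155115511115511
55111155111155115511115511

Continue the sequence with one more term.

This is a Fibonacci-style word recurrence s(k) = s(k−2)·s(k−1): e.g. 55·11 = 5511.
So term 8 is 1155115511115511·55111155111155115511115511.

115511551111551155111155111155115511115511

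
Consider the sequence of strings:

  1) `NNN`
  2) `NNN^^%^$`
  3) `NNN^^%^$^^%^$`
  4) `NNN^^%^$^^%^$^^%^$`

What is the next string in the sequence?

Each term is the previous one with ^^%^$ appended.
Applying this once more to NNN^^%^$^^%^$^^%^$:

NNN^^%^$^^%^$^^%^$^^%^$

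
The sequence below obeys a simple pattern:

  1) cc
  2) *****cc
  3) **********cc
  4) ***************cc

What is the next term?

********************cc

The strings grow by a fixed prefix ***** each time.
So the next term is *****·***************cc.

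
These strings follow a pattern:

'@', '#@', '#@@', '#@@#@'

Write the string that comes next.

#@@#@#@@

This is a Fibonacci-style word recurrence s(k) = s(k−1)·s(k−2): e.g. #@·@ = #@@.
The next term joins #@@#@ and #@@.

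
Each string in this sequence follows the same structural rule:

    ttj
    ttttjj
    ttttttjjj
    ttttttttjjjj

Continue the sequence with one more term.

ttttttttttjjjjj

Term n consists of 2n t's, followed by n j's (n = 1, 2, …).
For the next term, n = 5, so the run lengths are 10, 5.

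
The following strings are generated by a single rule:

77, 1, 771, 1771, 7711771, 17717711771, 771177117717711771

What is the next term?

Each term (from the third on) is the two preceding terms concatenated in order: term 3 = 77·1 = 771.
The next term joins 17717711771 and 771177117717711771.

17717711771771177117717711771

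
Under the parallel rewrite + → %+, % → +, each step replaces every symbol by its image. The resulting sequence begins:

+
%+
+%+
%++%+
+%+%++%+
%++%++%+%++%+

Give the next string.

Applying the rule to each of the 13 symbols of %++%++%+%++%+ gives the pieces + %+ %+ + %+ %+ + %+ + %+ %+ + %+, which concatenate to the answer.

+%+%++%+%++%++%+%++%+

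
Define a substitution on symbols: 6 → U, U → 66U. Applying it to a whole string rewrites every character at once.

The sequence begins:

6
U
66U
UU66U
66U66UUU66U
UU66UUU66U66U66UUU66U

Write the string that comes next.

66U66UUU66U66U66UUU66UUU66UUU66U66U66UUU66U

Applying the rule to each of the 21 symbols of UU66UUU66U66U66UUU66U gives the pieces 66U 66U U U 66U 66U 66U U U 66U U U 66U U U 66U 66U 66U U U 66U, which concatenate to the answer.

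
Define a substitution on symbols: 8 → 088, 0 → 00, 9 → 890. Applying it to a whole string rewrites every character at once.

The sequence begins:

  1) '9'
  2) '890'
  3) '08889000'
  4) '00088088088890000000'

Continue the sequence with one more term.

Rewriting the 20 symbols of 00088088088890000000 one by one yields 00 00 00 088 088 00 088 088 00 088 088 088 890 00 00 00 00 00 00 00; concatenated:

000000088088000880880008808808889000000000000000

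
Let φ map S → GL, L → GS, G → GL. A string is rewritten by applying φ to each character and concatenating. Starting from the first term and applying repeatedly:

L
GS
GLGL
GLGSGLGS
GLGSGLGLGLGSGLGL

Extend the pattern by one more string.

Rewriting the 16 symbols of GLGSGLGLGLGSGLGL one by one yields GL GS GL GL GL GS GL GS GL GS GL GL GL GS GL GS; concatenated:

GLGSGLGLGLGSGLGSGLGSGLGLGLGSGLGS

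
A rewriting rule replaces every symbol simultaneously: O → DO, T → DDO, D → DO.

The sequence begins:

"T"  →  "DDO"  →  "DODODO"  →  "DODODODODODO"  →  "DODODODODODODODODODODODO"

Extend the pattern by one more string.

DODODODODODODODODODODODODODODODODODODODODODODODO

Replace each of the 24 characters of DODODODODODODODODODODODO in place — DO DO DO DO DO DO DO DO DO DO DO DO DO DO DO DO DO DO DO DO DO DO DO DO — and concatenate.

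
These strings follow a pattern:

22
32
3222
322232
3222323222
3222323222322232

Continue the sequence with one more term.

32223232223222323222323222

Each term (from the third on) is the previous term followed by the one before it: term 3 = 32·22 = 3222.
So term 7 is 3222323222322232·3222323222.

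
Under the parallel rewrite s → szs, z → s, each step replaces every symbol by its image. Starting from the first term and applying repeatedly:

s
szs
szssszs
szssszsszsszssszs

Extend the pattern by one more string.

Applying the rule to each of the 17 symbols of szssszsszsszssszs gives the pieces szs s szs szs szs s szs szs s szs szs s szs szs szs s szs, which concatenate to the answer.

szssszsszsszssszsszssszsszssszsszsszssszs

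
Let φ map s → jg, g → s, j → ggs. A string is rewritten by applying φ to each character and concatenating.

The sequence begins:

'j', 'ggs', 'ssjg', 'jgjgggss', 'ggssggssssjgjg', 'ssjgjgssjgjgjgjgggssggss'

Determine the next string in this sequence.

Rewriting the 24 symbols of ssjgjgssjgjgjgjgggssggss one by one yields jg jg ggs s ggs s jg jg ggs s ggs s ggs s ggs s s s jg jg s s jg jg; concatenated:

jgjgggssggssjgjgggssggssggssggssssjgjgssjgjg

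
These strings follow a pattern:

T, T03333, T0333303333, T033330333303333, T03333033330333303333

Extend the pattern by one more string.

The strings grow by a fixed suffix 03333 each time.
So the next term is T03333033330333303333·03333.

T0333303333033330333303333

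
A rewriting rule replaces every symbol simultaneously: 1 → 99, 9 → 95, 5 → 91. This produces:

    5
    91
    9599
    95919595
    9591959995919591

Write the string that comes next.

φ(9591959995919591) expands symbol-by-symbol to 95 91 95 99 95 91 95 95 95 91 95 99 95 91 95 99; joining the 16 pieces gives the next term.

95919599959195959591959995919599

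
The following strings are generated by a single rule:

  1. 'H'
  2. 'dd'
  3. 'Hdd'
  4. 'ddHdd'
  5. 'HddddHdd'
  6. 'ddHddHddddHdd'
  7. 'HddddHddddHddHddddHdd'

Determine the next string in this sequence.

ddHddHddddHddHddddHddddHddHddddHdd

This is a Fibonacci-style word recurrence s(k) = s(k−2)·s(k−1): e.g. H·dd = Hdd.
The next term joins ddHddHddddHdd and HddddHddddHddHddddHdd.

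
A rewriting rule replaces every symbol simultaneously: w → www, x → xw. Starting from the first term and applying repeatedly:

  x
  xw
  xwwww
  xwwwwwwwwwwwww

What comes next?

xwwwwwwwwwwwwwwwwwwwwwwwwwwwwwwwwwwwwwwww

Applying the rule to each of the 14 symbols of xwwwwwwwwwwwww gives the pieces xw www www www www www www www www www www www www www, which concatenate to the answer.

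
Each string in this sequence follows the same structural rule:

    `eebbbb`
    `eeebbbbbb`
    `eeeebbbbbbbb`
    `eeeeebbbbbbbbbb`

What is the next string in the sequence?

Term n consists of n e's, followed by 2n b's, where the shown terms are n = 2, 3, 4, 5.
At n = 6 the blocks have lengths 6, 12.

eeeeeebbbbbbbbbbbb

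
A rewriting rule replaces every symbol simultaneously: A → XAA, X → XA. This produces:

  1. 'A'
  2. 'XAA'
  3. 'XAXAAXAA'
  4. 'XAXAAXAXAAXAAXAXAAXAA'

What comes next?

Replace each of the 21 characters of XAXAAXAXAAXAAXAXAAXAA in place — XA XAA XA XAA XAA XA XAA XA XAA XAA XA XAA XAA XA XAA XA XAA XAA XA XAA XAA — and concatenate.

XAXAAXAXAAXAAXAXAAXAXAAXAAXAXAAXAAXAXAAXAXAAXAAXAXAAXAA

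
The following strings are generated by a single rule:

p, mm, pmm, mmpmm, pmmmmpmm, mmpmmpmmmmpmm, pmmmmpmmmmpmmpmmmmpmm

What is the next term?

mmpmmpmmmmpmmpmmmmpmmmmpmmpmmmmpmm

From term 3 onward, concatenate the second-to-last term with the last: p·mm = pmm, mm·pmm = mmpmm, …
Continuing: mmpmmpmmmmpmm · pmmmmpmmmmpmmpmmmmpmm gives term 8.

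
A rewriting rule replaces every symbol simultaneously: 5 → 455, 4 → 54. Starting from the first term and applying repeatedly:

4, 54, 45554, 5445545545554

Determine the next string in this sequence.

Applying the rule to each of the 13 symbols of 5445545545554 gives the pieces 455 54 54 455 455 54 455 455 54 455 455 455 54, which concatenate to the answer.

4555454455455544554555445545545554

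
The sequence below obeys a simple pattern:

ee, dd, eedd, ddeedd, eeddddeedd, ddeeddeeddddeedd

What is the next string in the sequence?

This is a Fibonacci-style word recurrence s(k) = s(k−2)·s(k−1): e.g. ee·dd = eedd.
Continuing: eeddddeedd · ddeeddeeddddeedd gives term 7.

eeddddeeddddeeddeeddddeedd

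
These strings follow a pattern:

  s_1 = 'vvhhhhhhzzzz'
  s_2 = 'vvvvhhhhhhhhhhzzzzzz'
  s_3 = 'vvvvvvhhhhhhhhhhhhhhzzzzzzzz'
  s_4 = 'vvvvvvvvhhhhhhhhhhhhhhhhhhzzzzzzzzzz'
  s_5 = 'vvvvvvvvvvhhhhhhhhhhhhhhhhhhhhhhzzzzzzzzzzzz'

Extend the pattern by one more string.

vvvvvvvvvvvvhhhhhhhhhhhhhhhhhhhhhhhhhhzzzzzzzzzzzzzz

The n-th term is 2n-2 v's then 4n-2 h's then 2n z's, where the shown terms are n = 2, 3, 4, 5, 6.
For the next term, n = 7, so the run lengths are 12, 26, 14.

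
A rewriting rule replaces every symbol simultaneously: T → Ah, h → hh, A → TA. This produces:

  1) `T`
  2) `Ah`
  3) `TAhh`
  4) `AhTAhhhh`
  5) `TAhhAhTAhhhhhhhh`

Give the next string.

Replace each of the 16 characters of TAhhAhTAhhhhhhhh in place — Ah TA hh hh TA hh Ah TA hh hh hh hh hh hh hh hh — and concatenate.

AhTAhhhhTAhhAhTAhhhhhhhhhhhhhhhh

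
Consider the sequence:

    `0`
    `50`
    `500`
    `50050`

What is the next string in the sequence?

Each term (from the third on) is the previous term followed by the one before it: term 3 = 50·0 = 500.
The next term joins 50050 and 500.

50050500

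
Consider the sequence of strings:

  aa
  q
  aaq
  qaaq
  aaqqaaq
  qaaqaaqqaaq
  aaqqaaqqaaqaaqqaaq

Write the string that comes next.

From term 3 onward, concatenate the second-to-last term with the last: aa·q = aaq, q·aaq = qaaq, …
The next term joins qaaqaaqqaaq and aaqqaaqqaaqaaqqaaq.

qaaqaaqqaaqaaqqaaqqaaqaaqqaaq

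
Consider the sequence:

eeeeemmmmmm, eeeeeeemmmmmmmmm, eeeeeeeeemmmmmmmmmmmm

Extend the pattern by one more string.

Term n consists of 2n+1 e's, followed by 3n m's, where the shown terms are n = 2, 3, 4.
Setting n = 5 gives 11, 15 characters in each block.

eeeeeeeeeeemmmmmmmmmmmmmmm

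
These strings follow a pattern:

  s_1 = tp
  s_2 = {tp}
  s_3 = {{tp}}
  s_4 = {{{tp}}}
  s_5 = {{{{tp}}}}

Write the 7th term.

{{{{{{tp}}}}}}

Each term wraps the previous one in { on the left and } on the right.
From {{{{tp}}}}, 2 further steps: {{{{tp}}}} → {{{{{tp}}}}} → (answer).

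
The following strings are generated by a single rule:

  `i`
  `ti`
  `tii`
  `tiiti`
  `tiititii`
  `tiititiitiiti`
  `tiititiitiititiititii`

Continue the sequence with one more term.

This is a Fibonacci-style word recurrence s(k) = s(k−1)·s(k−2): e.g. ti·i = tii.
The next term joins tiititiitiititiititii and tiititiitiiti.

tiititiitiititiititiitiititiitiiti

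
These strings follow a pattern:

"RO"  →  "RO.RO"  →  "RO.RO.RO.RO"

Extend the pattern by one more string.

Every step duplicates the string with '.' between the halves.
Doubling RO.RO.RO.RO with '.' between the halves:

RO.RO.RO.RO.RO.RO.RO.RO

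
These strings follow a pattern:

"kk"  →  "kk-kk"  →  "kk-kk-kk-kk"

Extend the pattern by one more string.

Each string is two copies of the previous one joined by '-'.
Doubling kk-kk-kk-kk with '-' between the halves:

kk-kk-kk-kk-kk-kk-kk-kk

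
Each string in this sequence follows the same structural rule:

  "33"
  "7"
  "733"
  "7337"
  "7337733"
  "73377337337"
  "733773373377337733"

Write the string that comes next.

73377337337733773373377337337

From term 3 onward, concatenate the last term with the second-to-last: 7·33 = 733, 733·7 = 7337, …
So term 8 is 733773373377337733·73377337337.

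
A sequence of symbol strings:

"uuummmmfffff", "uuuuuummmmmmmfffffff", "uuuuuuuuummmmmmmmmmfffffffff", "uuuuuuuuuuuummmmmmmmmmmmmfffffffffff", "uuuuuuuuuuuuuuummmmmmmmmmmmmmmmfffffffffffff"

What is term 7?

uuuuuuuuuuuuuuuuuuuuummmmmmmmmmmmmmmmmmmmmmfffffffffffffffff

Term n consists of 3n u's, followed by 3n+1 m's, followed by 2n+3 f's (n = 1, 2, …).
Setting n = 7 gives 21, 22, 17 characters in each block.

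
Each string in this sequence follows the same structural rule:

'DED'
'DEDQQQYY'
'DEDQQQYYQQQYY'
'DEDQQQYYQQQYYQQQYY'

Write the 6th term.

Each term is the previous one with QQQYY appended.
From DEDQQQYYQQQYYQQQYY, 2 further steps: DEDQQQYYQQQYYQQQYY → DEDQQQYYQQQYYQQQYYQQQYY → (answer).

DEDQQQYYQQQYYQQQYYQQQYYQQQYY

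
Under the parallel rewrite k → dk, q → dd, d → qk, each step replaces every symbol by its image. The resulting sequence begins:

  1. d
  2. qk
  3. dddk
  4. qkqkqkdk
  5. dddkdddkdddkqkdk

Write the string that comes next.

qkqkqkdkqkqkqkdkqkqkqkdkdddkqkdk

Replace each of the 16 characters of dddkdddkdddkqkdk in place — qk qk qk dk qk qk qk dk qk qk qk dk dd dk qk dk — and concatenate.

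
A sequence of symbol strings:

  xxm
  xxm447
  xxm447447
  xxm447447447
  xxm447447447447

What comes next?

xxm447447447447447

Each term is the previous one with 447 appended.
So the next term is xxm447447447447·447.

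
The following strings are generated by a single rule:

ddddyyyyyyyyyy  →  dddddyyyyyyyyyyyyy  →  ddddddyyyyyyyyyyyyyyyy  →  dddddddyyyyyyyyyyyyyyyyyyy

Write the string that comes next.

ddddddddyyyyyyyyyyyyyyyyyyyyyy

Term n consists of n+1 d's, followed by 3n+1 y's, where the shown terms are n = 3, 4, 5, 6.
Setting n = 7 gives 8, 22 characters in each block.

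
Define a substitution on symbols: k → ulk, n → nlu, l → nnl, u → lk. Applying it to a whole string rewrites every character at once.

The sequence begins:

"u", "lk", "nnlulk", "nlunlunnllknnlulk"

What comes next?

nlunnllknlunnllknlunlunnlnnlulknlunlunnllknnlulk

Applying the rule to each of the 17 symbols of nlunlunnllknnlulk gives the pieces nlu nnl lk nlu nnl lk nlu nlu nnl nnl ulk nlu nlu nnl lk nnl ulk, which concatenate to the answer.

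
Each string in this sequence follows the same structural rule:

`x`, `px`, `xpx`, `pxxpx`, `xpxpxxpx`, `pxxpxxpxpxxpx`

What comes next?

From term 3 onward, concatenate the second-to-last term with the last: x·px = xpx, px·xpx = pxxpx, …
Continuing: xpxpxxpx · pxxpxxpxpxxpx gives term 7.

xpxpxxpxpxxpxxpxpxxpx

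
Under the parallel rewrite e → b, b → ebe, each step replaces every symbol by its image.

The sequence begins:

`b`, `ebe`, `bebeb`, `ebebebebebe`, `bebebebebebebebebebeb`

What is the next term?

ebebebebebebebebebebebebebebebebebebebebebe

φ(bebebebebebebebebebeb) expands symbol-by-symbol to ebe b ebe b ebe b ebe b ebe b ebe b ebe b ebe b ebe b ebe b ebe; joining the 21 pieces gives the next term.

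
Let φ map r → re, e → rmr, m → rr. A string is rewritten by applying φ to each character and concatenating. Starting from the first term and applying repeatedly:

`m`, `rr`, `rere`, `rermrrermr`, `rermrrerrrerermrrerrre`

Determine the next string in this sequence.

rermrrerrrerermrrererermrrermrrerrrerermrrererermr

φ(rermrrerrrerermrrerrre) expands symbol-by-symbol to re rmr re rr re re rmr re re re rmr re rmr re rr re re rmr re re re rmr; joining the 22 pieces gives the next term.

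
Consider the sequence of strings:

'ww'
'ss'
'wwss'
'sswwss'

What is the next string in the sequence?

wwsssswwss

Each term (from the third on) is the two preceding terms concatenated in order: term 3 = ww·ss = wwss.
Continuing: wwss · sswwss gives term 5.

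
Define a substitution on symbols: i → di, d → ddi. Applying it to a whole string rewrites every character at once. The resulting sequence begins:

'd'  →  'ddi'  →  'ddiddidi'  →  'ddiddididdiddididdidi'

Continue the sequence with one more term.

ddiddididdiddididdididdiddididdiddididdididdiddididdidi

φ(ddiddididdiddididdidi) expands symbol-by-symbol to ddi ddi di ddi ddi di ddi di ddi ddi di ddi ddi di ddi di ddi ddi di ddi di; joining the 21 pieces gives the next term.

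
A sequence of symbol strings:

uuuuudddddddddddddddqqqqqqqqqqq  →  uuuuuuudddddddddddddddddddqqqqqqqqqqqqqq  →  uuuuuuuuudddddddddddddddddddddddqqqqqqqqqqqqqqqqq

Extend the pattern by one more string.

uuuuuuuuuuudddddddddddddddddddddddddddqqqqqqqqqqqqqqqqqqqq

Term n consists of 2n-1 u's, followed by 4n+3 d's, followed by 3n+2 q's, where the shown terms are n = 3, 4, 5.
Setting n = 6 gives 11, 27, 20 characters in each block.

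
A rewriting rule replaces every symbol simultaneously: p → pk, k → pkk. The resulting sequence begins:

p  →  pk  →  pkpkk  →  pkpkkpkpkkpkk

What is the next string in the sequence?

pkpkkpkpkkpkkpkpkkpkpkkpkkpkpkkpkk

Replace each of the 13 characters of pkpkkpkpkkpkk in place — pk pkk pk pkk pkk pk pkk pk pkk pkk pk pkk pkk — and concatenate.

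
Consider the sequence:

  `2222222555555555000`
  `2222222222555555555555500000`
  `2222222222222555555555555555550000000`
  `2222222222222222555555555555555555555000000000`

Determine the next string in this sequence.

2222222222222222222555555555555555555555555500000000000

Reading off run lengths: 2 runs 7, 10, 13, 16; 5 runs 9, 13, 17, 21; 0 runs 3, 5, 7, 9 — each is linear in n, where the shown terms are n = 2, 3, 4, 5.
For the next term, n = 6, so the run lengths are 19, 25, 11.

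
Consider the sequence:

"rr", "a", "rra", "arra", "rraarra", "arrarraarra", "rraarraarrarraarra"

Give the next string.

arrarraarrarraarraarrarraarra

This is a Fibonacci-style word recurrence s(k) = s(k−2)·s(k−1): e.g. rr·a = rra.
Continuing: arrarraarra · rraarraarrarraarra gives term 8.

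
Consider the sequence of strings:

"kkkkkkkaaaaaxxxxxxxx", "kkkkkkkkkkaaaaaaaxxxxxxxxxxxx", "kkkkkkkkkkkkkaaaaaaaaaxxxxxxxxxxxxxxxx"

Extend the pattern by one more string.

kkkkkkkkkkkkkkkkaaaaaaaaaaaxxxxxxxxxxxxxxxxxxxx

Term n consists of 3n+1 k's, followed by 2n+1 a's, followed by 4n x's, where the shown terms are n = 2, 3, 4.
At n = 5 the blocks have lengths 16, 11, 20.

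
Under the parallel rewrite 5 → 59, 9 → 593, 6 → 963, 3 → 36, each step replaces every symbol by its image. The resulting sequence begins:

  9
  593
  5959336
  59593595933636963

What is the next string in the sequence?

595935959336595935959336369633696359396336

φ(59593595933636963) expands symbol-by-symbol to 59 593 59 593 36 59 593 59 593 36 36 963 36 963 593 963 36; joining the 17 pieces gives the next term.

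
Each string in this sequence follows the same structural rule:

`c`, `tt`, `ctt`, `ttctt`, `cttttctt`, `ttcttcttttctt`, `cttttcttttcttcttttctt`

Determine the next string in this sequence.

ttcttcttttcttcttttcttttcttcttttctt

Each term (from the third on) is the two preceding terms concatenated in order: term 3 = c·tt = ctt.
Continuing: ttcttcttttctt · cttttcttttcttcttttctt gives term 8.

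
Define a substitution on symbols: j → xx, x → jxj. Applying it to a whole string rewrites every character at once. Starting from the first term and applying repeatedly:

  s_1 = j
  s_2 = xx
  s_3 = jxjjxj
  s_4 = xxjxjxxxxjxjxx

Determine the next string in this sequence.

jxjjxjxxjxjxxjxjjxjjxjjxjxxjxjxxjxjjxj

φ(xxjxjxxxxjxjxx) expands symbol-by-symbol to jxj jxj xx jxj xx jxj jxj jxj jxj xx jxj xx jxj jxj; joining the 14 pieces gives the next term.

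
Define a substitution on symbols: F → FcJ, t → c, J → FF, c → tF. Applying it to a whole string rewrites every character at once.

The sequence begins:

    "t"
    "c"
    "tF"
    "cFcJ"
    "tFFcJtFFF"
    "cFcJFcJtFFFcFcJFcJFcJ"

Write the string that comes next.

Rewriting the 21 symbols of cFcJFcJtFFFcFcJFcJFcJ one by one yields tF FcJ tF FF FcJ tF FF c FcJ FcJ FcJ tF FcJ tF FF FcJ tF FF FcJ tF FF; concatenated:

tFFcJtFFFFcJtFFFcFcJFcJFcJtFFcJtFFFFcJtFFFFcJtFFF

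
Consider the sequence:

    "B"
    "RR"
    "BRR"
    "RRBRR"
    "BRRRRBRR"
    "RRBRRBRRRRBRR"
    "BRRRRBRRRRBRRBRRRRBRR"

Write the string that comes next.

RRBRRBRRRRBRRBRRRRBRRRRBRRBRRRRBRR

From term 3 onward, concatenate the second-to-last term with the last: B·RR = BRR, RR·BRR = RRBRR, …
The next term joins RRBRRBRRRRBRR and BRRRRBRRRRBRRBRRRRBRR.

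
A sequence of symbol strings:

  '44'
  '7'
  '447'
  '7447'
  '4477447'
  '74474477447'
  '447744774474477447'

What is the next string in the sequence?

From term 3 onward, concatenate the second-to-last term with the last: 44·7 = 447, 7·447 = 7447, …
The next term joins 74474477447 and 447744774474477447.

74474477447447744774474477447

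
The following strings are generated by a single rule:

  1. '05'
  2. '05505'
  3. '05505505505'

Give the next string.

Every step duplicates the string with '5' between the halves.
Doubling 05505505505 with '5' between the halves:

05505505505505505505505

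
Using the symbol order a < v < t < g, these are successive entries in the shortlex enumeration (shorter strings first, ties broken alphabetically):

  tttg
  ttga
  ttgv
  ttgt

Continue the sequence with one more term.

Find the rightmost character of ttgt below g, bump it to the next letter, and reset everything to its right to a.

ttgg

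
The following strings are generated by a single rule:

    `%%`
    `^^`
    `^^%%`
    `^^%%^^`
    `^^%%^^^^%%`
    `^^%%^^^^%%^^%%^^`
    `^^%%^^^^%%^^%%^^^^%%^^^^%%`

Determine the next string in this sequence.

This is a Fibonacci-style word recurrence s(k) = s(k−1)·s(k−2): e.g. ^^·%% = ^^%%.
The next term joins ^^%%^^^^%%^^%%^^^^%%^^^^%% and ^^%%^^^^%%^^%%^^.

^^%%^^^^%%^^%%^^^^%%^^^^%%^^%%^^^^%%^^%%^^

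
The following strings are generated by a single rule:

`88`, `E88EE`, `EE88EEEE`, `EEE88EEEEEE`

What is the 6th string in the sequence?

EEEEE88EEEEEEEEEE

Each term wraps the previous one in E on the left and EE on the right.
From EEE88EEEEEE, 2 further steps: EEE88EEEEEE → EEEE88EEEEEEEE → (answer).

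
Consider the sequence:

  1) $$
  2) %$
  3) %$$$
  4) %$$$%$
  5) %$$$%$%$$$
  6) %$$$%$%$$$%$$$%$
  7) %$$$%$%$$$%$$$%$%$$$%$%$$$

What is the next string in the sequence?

%$$$%$%$$$%$$$%$%$$$%$%$$$%$$$%$%$$$%$$$%$

From term 3 onward, concatenate the last term with the second-to-last: %$·$$ = %$$$, %$$$·%$ = %$$$%$, …
The next term joins %$$$%$%$$$%$$$%$%$$$%$%$$$ and %$$$%$%$$$%$$$%$.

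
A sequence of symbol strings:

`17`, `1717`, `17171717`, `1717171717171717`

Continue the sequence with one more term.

s(k+1) = s(k)·s(k) — each term doubles the last.
So the next term is two copies of 1717171717171717.

17171717171717171717171717171717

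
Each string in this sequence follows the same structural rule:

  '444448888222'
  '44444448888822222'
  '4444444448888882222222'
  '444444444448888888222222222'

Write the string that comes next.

44444444444448888888822222222222

The n-th term is 2n+1 4's then n+2 8's then 2n-1 2's, where the shown terms are n = 2, 3, 4, 5.
Setting n = 6 gives 13, 8, 11 characters in each block.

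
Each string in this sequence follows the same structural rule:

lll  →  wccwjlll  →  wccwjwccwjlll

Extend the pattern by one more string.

The strings grow by a fixed prefix wccwj each time.
Applying this once more to wccwjwccwjlll:

wccwjwccwjwccwjlll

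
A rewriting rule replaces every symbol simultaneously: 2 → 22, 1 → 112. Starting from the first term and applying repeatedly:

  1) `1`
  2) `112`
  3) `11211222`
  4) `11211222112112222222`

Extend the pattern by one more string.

Applying the rule to each of the 20 symbols of 11211222112112222222 gives the pieces 112 112 22 112 112 22 22 22 112 112 22 112 112 22 22 22 22 22 22 22, which concatenate to the answer.

112112221121122222221121122211211222222222222222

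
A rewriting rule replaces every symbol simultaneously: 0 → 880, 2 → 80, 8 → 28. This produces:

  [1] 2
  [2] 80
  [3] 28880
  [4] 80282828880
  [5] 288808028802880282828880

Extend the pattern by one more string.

Applying the rule to each of the 24 symbols of 288808028802880282828880 gives the pieces 80 28 28 28 880 28 880 80 28 28 880 80 28 28 880 80 28 80 28 80 28 28 28 880, which concatenate to the answer.

80282828880288808028288808028288808028802880282828880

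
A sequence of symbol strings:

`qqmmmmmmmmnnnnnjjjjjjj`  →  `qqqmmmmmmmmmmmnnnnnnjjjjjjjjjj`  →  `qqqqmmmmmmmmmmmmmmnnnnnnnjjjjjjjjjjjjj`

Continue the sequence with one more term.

qqqqqmmmmmmmmmmmmmmmmmnnnnnnnnjjjjjjjjjjjjjjjj

Term n consists of n-1 q's, followed by 3n-1 m's, followed by n+2 n's, followed by 3n-2 j's, where the shown terms are n = 3, 4, 5.
For the next term, n = 6, so the run lengths are 5, 17, 8, 16.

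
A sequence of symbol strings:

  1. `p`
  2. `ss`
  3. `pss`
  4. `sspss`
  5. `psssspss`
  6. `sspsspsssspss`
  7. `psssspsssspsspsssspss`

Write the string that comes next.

sspsspsssspsspsssspsssspsspsssspss

This is a Fibonacci-style word recurrence s(k) = s(k−2)·s(k−1): e.g. p·ss = pss.
The next term joins sspsspsssspss and psssspsssspsspsssspss.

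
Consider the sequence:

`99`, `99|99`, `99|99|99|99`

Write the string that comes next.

Every step duplicates the string with '|' between the halves.
Doubling 99|99|99|99 with '|' between the halves:

99|99|99|99|99|99|99|99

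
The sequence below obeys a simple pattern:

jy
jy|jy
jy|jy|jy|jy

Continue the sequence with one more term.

jy|jy|jy|jy|jy|jy|jy|jy

Each string is two copies of the previous one joined by '|'.
One more doubling of jy|jy|jy|jy gives the answer.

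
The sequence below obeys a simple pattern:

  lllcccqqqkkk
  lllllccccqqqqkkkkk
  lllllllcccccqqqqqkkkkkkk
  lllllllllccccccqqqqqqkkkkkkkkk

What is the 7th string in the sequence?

lllllllllllllllcccccccccqqqqqqqqqkkkkkkkkkkkkkkk

The n-th term is 2n-1 l's then n+1 c's then n+1 q's then 2n-1 k's, where the shown terms are n = 2, 3, 4, 5.
Setting n = 8 gives 15, 9, 9, 15 characters in each block.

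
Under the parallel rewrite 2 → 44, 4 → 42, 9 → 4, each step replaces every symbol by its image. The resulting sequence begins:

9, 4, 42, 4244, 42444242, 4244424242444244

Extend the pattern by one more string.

Rewriting the 16 symbols of 4244424242444244 one by one yields 42 44 42 42 42 44 42 44 42 44 42 42 42 44 42 42; concatenated:

42444242424442444244424242444242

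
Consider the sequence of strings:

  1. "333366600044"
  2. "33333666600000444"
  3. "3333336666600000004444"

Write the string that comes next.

333333366666600000000044444

Reading off run lengths: 3 runs 4, 5, 6; 6 runs 3, 4, 5; 0 runs 3, 5, 7; 4 runs 2, 3, 4 — each is linear in n, where the shown terms are n = 2, 3, 4.
Setting n = 5 gives 7, 6, 9, 5 characters in each block.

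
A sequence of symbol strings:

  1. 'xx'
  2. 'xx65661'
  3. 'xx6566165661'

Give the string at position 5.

Each term is the previous one with 65661 appended.
From xx6566165661, 2 further steps: xx6566165661 → xx656616566165661 → (answer).

xx65661656616566165661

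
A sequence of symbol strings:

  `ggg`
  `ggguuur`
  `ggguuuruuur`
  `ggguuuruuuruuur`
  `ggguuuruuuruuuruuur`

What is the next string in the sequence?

ggguuuruuuruuuruuuruuur

The strings grow by a fixed suffix uuur each time.
One more step from ggguuuruuuruuuruuur gives the answer.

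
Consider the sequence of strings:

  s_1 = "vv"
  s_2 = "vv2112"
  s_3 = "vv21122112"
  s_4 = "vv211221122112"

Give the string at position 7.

vv211221122112211221122112

The strings grow by a fixed suffix 2112 each time.
From vv211221122112, 3 further steps: vv211221122112 → vv2112211221122112 → vv21122112211221122112 → (answer).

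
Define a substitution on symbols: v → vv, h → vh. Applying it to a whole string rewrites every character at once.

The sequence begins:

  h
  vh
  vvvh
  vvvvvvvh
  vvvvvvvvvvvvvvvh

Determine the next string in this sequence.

Replace each of the 16 characters of vvvvvvvvvvvvvvvh in place — vv vv vv vv vv vv vv vv vv vv vv vv vv vv vv vh — and concatenate.

vvvvvvvvvvvvvvvvvvvvvvvvvvvvvvvh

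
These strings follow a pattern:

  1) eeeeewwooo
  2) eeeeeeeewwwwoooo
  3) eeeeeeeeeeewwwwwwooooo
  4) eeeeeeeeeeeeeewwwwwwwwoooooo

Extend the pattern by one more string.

eeeeeeeeeeeeeeeeewwwwwwwwwwooooooo

Term n consists of 3n+2 e's, followed by 2n w's, followed by n+2 o's (n = 1, 2, …).
Setting n = 5 gives 17, 10, 7 characters in each block.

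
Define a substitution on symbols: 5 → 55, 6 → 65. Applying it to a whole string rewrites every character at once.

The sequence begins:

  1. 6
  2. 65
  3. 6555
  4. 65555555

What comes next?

Expanding 65555555: 6→65, 5→55, 5→55, 5→55, 5→55, 5→55, 5→55, 5→55. Concatenated: 65 55 55 55 55 55 55 55.

6555555555555555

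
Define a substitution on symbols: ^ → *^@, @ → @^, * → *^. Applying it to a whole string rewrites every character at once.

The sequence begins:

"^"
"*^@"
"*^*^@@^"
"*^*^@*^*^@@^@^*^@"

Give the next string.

*^*^@*^*^@@^*^*^@*^*^@@^@^*^@@^*^@*^*^@@^

Applying the rule to each of the 17 symbols of *^*^@*^*^@@^@^*^@ gives the pieces *^ *^@ *^ *^@ @^ *^ *^@ *^ *^@ @^ @^ *^@ @^ *^@ *^ *^@ @^, which concatenate to the answer.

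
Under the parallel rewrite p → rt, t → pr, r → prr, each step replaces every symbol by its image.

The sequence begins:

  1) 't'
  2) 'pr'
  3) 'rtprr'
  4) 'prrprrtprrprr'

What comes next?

Rewriting the 13 symbols of prrprrtprrprr one by one yields rt prr prr rt prr prr pr rt prr prr rt prr prr; concatenated:

rtprrprrrtprrprrprrtprrprrrtprrprr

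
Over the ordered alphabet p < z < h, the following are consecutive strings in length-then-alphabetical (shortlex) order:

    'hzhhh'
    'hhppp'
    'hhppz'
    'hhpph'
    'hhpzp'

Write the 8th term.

hhphp

Continuing the enumeration 3 steps past hhpzp: hhpzp → hhpzz → hhpzh → (answer).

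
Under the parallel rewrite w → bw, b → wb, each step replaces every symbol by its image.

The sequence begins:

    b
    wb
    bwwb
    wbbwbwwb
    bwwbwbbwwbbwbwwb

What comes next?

wbbwbwwbbwwbwbbwbwwbwbbwwbbwbwwb

Applying the rule to each of the 16 symbols of bwwbwbbwwbbwbwwb gives the pieces wb bw bw wb bw wb wb bw bw wb wb bw wb bw bw wb, which concatenate to the answer.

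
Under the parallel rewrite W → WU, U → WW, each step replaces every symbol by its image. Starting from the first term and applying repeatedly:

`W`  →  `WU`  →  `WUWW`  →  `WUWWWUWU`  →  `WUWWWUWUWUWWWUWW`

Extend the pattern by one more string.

Rewriting the 16 symbols of WUWWWUWUWUWWWUWW one by one yields WU WW WU WU WU WW WU WW WU WW WU WU WU WW WU WU; concatenated:

WUWWWUWUWUWWWUWWWUWWWUWUWUWWWUWU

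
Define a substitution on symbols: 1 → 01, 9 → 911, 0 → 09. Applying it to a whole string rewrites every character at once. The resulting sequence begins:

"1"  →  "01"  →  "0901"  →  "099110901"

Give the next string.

Apply φ to 099110901 symbol by symbol: 0→09, 9→911, 9→911, 1→01, 1→01, 0→09, 9→911, 0→09, 1→01; joined: 09 911 911 01 01 09 911 09 01.

099119110101099110901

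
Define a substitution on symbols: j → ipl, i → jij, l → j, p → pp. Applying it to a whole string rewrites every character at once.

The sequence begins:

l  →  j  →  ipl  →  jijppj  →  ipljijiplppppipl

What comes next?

jijppjipljijipljijppjppppppppjijppj

Replace each of the 16 characters of ipljijiplppppipl in place — jij pp j ipl jij ipl jij pp j pp pp pp pp jij pp j — and concatenate.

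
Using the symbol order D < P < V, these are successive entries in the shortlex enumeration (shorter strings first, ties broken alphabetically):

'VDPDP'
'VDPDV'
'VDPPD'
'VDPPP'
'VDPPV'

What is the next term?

The successor of VDPPV increments the rightmost position that isn't already V and resets every position after it to D.

VDPVD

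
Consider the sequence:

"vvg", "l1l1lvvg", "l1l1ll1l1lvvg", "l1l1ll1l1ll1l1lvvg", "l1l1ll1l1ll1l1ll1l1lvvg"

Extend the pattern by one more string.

The strings grow by a fixed prefix l1l1l each time.
Applying this once more to l1l1ll1l1ll1l1ll1l1lvvg:

l1l1ll1l1ll1l1ll1l1ll1l1lvvg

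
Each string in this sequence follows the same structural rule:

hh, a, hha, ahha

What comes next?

This is a Fibonacci-style word recurrence s(k) = s(k−2)·s(k−1): e.g. hh·a = hha.
The next term joins hha and ahha.

hhaahha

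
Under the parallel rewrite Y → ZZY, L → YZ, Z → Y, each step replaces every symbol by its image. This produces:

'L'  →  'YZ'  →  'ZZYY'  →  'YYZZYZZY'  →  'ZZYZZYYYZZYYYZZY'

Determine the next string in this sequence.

YYZZYYYZZYZZYZZYYYZZYZZYZZYYYZZY

Applying the rule to each of the 16 symbols of ZZYZZYYYZZYYYZZY gives the pieces Y Y ZZY Y Y ZZY ZZY ZZY Y Y ZZY ZZY ZZY Y Y ZZY, which concatenate to the answer.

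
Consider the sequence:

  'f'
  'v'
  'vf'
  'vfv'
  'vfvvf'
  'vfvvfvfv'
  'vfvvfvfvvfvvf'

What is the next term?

vfvvfvfvvfvvfvfvvfvfv

From term 3 onward, concatenate the last term with the second-to-last: v·f = vf, vf·v = vfv, …
The next term joins vfvvfvfvvfvvf and vfvvfvfv.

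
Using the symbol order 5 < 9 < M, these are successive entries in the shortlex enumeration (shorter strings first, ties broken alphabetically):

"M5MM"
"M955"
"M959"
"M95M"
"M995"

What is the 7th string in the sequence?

Stepping forward 2 times from M995: M995 → M999, then the target.

M99M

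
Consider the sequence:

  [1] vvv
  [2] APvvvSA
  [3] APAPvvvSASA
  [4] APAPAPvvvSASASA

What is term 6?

APAPAPAPAPvvvSASASASASA

Each term wraps the previous one in AP on the left and SA on the right.
From APAPAPvvvSASASA, 2 further steps: APAPAPvvvSASASA → APAPAPAPvvvSASASASA → (answer).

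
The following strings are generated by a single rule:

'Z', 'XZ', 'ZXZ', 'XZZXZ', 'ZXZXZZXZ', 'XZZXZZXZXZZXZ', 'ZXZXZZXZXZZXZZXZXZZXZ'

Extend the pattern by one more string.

This is a Fibonacci-style word recurrence s(k) = s(k−2)·s(k−1): e.g. Z·XZ = ZXZ.
The next term joins XZZXZZXZXZZXZ and ZXZXZZXZXZZXZZXZXZZXZ.

XZZXZZXZXZZXZZXZXZZXZXZZXZZXZXZZXZ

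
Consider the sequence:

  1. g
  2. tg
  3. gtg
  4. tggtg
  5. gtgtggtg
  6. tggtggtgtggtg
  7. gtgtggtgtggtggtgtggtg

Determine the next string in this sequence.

tggtggtgtggtggtgtggtgtggtggtgtggtg

From term 3 onward, concatenate the second-to-last term with the last: g·tg = gtg, tg·gtg = tggtg, …
So term 8 is tggtggtgtggtg·gtgtggtgtggtggtgtggtg.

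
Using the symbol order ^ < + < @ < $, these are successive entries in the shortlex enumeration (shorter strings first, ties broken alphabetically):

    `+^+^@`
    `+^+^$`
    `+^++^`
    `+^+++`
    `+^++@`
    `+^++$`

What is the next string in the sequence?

+^+@^

Find the rightmost character of +^++$ below $, bump it to the next letter, and reset everything to its right to ^.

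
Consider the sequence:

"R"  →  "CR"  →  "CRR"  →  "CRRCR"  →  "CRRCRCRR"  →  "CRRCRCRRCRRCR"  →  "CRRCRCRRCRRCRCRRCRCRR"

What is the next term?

Each term (from the third on) is the previous term followed by the one before it: term 3 = CR·R = CRR.
So term 8 is CRRCRCRRCRRCRCRRCRCRR·CRRCRCRRCRRCR.

CRRCRCRRCRRCRCRRCRCRRCRRCRCRRCRRCR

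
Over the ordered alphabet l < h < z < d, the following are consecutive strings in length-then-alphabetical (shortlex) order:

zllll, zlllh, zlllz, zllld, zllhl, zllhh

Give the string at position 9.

zllzl

Advancing 3 positions from zllhh through zllhh → zllhz → zllhd reaches term 9.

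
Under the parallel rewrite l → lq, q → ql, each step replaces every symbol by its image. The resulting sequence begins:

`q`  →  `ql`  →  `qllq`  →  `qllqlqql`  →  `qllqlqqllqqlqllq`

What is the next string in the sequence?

qllqlqqllqqlqllqlqqlqllqqllqlqql

Applying the rule to each of the 16 symbols of qllqlqqllqqlqllq gives the pieces ql lq lq ql lq ql ql lq lq ql ql lq ql lq lq ql, which concatenate to the answer.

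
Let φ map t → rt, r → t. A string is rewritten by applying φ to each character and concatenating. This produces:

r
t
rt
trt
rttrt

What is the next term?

trtrttrt

Apply φ to rttrt symbol by symbol: r→t, t→rt, t→rt, r→t, t→rt; joined: t rt rt t rt.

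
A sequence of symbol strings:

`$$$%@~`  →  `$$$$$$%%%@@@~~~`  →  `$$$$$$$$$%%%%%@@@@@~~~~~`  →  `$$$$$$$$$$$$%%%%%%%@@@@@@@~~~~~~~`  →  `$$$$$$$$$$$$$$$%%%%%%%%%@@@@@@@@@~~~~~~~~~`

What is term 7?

$$$$$$$$$$$$$$$$$$$$$%%%%%%%%%%%%%@@@@@@@@@@@@@~~~~~~~~~~~~~

Term n consists of 3n $'s, followed by 2n-1 %'s, followed by 2n-1 @'s, followed by 2n-1 ~'s (n = 1, 2, …).
For term 7, n = 7, so the run lengths are 21, 13, 13, 13.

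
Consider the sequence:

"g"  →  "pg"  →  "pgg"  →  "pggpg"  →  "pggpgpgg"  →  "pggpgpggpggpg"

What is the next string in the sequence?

This is a Fibonacci-style word recurrence s(k) = s(k−1)·s(k−2): e.g. pg·g = pgg.
So term 7 is pggpgpggpggpg·pggpgpgg.

pggpgpggpggpgpggpgpgg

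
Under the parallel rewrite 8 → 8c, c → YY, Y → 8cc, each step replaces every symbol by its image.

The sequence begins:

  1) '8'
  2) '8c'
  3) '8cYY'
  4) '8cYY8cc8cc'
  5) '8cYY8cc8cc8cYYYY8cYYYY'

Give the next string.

8cYY8cc8cc8cYYYY8cYYYY8cYY8cc8cc8cc8cc8cYY8cc8cc8cc8cc

Applying the rule to each of the 22 symbols of 8cYY8cc8cc8cYYYY8cYYYY gives the pieces 8c YY 8cc 8cc 8c YY YY 8c YY YY 8c YY 8cc 8cc 8cc 8cc 8c YY 8cc 8cc 8cc 8cc, which concatenate to the answer.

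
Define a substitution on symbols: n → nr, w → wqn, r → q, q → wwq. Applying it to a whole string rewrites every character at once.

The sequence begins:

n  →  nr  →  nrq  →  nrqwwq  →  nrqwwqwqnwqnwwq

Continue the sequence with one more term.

nrqwwqwqnwqnwwqwqnwwqnrwqnwwqnrwqnwqnwwq

φ(nrqwwqwqnwqnwwq) expands symbol-by-symbol to nr q wwq wqn wqn wwq wqn wwq nr wqn wwq nr wqn wqn wwq; joining the 15 pieces gives the next term.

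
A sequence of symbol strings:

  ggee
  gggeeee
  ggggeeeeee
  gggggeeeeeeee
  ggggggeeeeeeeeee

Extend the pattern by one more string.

Term n consists of n+1 g's, followed by 2n e's (n = 1, 2, …).
At n = 6 the blocks have lengths 7, 12.

gggggggeeeeeeeeeeee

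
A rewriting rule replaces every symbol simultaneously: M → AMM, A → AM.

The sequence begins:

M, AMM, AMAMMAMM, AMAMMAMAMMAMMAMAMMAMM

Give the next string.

φ(AMAMMAMAMMAMMAMAMMAMM) expands symbol-by-symbol to AM AMM AM AMM AMM AM AMM AM AMM AMM AM AMM AMM AM AMM AM AMM AMM AM AMM AMM; joining the 21 pieces gives the next term.

AMAMMAMAMMAMMAMAMMAMAMMAMMAMAMMAMMAMAMMAMAMMAMMAMAMMAMM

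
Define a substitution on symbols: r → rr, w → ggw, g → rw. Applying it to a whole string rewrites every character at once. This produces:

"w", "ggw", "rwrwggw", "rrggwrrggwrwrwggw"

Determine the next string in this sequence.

Rewriting the 17 symbols of rrggwrrggwrwrwggw one by one yields rr rr rw rw ggw rr rr rw rw ggw rr ggw rr ggw rw rw ggw; concatenated:

rrrrrwrwggwrrrrrwrwggwrrggwrrggwrwrwggw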